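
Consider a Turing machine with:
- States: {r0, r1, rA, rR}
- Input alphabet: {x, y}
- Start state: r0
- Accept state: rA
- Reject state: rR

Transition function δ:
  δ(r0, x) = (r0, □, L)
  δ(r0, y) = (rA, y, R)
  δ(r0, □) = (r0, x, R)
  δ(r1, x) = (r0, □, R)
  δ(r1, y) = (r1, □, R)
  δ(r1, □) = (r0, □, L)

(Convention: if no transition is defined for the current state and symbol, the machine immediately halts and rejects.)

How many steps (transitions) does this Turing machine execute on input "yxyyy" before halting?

Execution trace:
Initial: [r0]yxyyy
Step 1: δ(r0, y) = (rA, y, R) → y[rA]xyyy

The machine reaches the accept state rA and halts.

The machine executed 1 step before halting.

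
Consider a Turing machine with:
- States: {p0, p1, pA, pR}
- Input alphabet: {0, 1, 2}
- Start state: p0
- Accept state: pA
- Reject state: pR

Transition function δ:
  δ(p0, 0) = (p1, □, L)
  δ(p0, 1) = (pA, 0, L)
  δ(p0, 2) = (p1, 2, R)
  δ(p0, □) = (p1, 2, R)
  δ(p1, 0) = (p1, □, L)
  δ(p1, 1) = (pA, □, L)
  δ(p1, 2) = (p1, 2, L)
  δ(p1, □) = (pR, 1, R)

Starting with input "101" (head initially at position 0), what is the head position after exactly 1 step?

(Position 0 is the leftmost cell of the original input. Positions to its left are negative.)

Execution trace (head position shown):
Step 0: [p0]101  (head at position 0)
Step 1: move left → [pA]□001  (head at position -1)

After 1 step, the head is at position -1.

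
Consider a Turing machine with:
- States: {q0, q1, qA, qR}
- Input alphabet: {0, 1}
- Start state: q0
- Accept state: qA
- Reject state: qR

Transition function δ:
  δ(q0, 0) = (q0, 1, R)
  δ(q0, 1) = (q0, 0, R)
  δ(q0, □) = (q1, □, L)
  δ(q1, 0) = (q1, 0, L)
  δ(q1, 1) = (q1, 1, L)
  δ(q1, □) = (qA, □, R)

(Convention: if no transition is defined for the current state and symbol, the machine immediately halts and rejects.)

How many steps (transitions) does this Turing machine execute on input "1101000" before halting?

Execution trace:
Initial: [q0]1101000
Step 1: δ(q0, 1) = (q0, 0, R) → 0[q0]101000
Step 2: δ(q0, 1) = (q0, 0, R) → 00[q0]01000
Step 3: δ(q0, 0) = (q0, 1, R) → 001[q0]1000
Step 4: δ(q0, 1) = (q0, 0, R) → 0010[q0]000
Step 5: δ(q0, 0) = (q0, 1, R) → 00101[q0]00
Step 6: δ(q0, 0) = (q0, 1, R) → 001011[q0]0
Step 7: δ(q0, 0) = (q0, 1, R) → 0010111[q0]□
Step 8: δ(q0, □) = (q1, □, L) → 001011[q1]1□
Step 9: δ(q1, 1) = (q1, 1, L) → 00101[q1]11□
Step 10: δ(q1, 1) = (q1, 1, L) → 0010[q1]111□
Step 11: δ(q1, 1) = (q1, 1, L) → 001[q1]0111□
Step 12: δ(q1, 0) = (q1, 0, L) → 00[q1]10111□
Step 13: δ(q1, 1) = (q1, 1, L) → 0[q1]010111□
Step 14: δ(q1, 0) = (q1, 0, L) → [q1]0010111□
Step 15: δ(q1, 0) = (q1, 0, L) → [q1]□0010111□
Step 16: δ(q1, □) = (qA, □, R) → □[qA]0010111□

The machine reaches the accept state qA and halts.

The machine executed 16 steps before halting.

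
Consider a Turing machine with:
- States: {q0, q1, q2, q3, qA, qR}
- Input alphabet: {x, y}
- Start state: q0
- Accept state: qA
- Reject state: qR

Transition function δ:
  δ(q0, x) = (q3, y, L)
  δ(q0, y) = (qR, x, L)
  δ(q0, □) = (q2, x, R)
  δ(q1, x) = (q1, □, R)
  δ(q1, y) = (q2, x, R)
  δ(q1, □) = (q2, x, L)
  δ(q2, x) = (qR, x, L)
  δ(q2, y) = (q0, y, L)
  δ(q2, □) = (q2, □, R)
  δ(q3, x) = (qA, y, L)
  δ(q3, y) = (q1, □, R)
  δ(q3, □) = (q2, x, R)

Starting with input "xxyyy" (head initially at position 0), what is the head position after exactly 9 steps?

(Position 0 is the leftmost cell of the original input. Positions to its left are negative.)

Execution trace (head position shown):
Step 0: [q0]xxyyy  (head at position 0)
Step 1: move left → [q3]□yxyyy  (head at position -1)
Step 2: move right → x[q2]yxyyy  (head at position 0)
Step 3: move left → [q0]xyxyyy  (head at position -1)
Step 4: move left → [q3]□yyxyyy  (head at position -2)
Step 5: move right → x[q2]yyxyyy  (head at position -1)
Step 6: move left → [q0]xyyxyyy  (head at position -2)
Step 7: move left → [q3]□yyyxyyy  (head at position -3)
Step 8: move right → x[q2]yyyxyyy  (head at position -2)
Step 9: move left → [q0]xyyyxyyy  (head at position -3)

After 9 steps, the head is at position -3.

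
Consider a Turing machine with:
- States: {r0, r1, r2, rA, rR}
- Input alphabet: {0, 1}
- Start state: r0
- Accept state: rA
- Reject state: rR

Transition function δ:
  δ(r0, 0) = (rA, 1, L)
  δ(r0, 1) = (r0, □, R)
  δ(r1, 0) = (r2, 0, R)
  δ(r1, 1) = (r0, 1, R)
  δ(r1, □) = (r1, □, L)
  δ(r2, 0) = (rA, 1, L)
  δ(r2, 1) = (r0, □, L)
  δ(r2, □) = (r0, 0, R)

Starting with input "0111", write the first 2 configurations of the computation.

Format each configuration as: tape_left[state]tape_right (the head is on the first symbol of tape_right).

Transitions applied:
Step 1: δ(r0, 0) = (rA, 1, L)

The first 2 configurations are:
[r0]0111 ⊢ [rA]□1111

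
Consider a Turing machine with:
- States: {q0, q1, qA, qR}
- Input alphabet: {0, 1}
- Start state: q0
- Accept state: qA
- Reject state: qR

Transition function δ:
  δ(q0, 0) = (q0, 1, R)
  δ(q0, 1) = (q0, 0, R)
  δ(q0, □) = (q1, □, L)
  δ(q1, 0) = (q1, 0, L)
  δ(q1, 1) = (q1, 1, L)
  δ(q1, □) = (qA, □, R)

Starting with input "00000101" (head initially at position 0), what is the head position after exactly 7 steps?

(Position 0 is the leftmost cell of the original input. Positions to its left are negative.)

Execution trace (head position shown):
Step 0: [q0]00000101  (head at position 0)
Step 1: move right → 1[q0]0000101  (head at position 1)
Step 2: move right → 11[q0]000101  (head at position 2)
Step 3: move right → 111[q0]00101  (head at position 3)
Step 4: move right → 1111[q0]0101  (head at position 4)
Step 5: move right → 11111[q0]101  (head at position 5)
Step 6: move right → 111110[q0]01  (head at position 6)
Step 7: move right → 1111101[q0]1  (head at position 7)

After 7 steps, the head is at position 7.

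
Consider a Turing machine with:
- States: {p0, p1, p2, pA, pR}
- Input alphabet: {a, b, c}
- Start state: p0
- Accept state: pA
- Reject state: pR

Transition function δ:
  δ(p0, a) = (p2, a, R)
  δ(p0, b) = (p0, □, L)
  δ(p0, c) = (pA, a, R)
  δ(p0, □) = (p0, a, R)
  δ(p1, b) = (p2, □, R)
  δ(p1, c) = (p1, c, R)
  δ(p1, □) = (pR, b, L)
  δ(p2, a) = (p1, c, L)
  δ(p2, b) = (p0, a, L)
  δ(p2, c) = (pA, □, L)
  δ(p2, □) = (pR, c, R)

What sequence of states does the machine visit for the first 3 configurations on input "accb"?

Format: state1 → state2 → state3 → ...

Execution trace:
Initial: [p0]accb
Step 1: δ(p0, a) = (p2, a, R) → a[p2]ccb
Step 2: δ(p2, c) = (pA, □, L) → [pA]a□cb

The machine reaches the accept state pA and halts.

State sequence: p0 → p2 → pA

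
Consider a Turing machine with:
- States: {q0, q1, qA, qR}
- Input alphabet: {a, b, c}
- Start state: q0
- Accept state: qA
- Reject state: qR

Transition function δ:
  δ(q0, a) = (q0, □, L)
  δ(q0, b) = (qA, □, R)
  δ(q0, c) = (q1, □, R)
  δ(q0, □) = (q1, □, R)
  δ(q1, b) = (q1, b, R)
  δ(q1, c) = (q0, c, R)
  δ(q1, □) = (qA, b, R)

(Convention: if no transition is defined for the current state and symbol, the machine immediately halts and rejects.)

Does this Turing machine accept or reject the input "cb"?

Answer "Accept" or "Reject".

Execution trace:
Initial: [q0]cb
Step 1: δ(q0, c) = (q1, □, R) → □[q1]b
Step 2: δ(q1, b) = (q1, b, R) → □b[q1]□
Step 3: δ(q1, □) = (qA, b, R) → □bb[qA]□

The machine reaches the accept state qA and halts.

Answer: Accept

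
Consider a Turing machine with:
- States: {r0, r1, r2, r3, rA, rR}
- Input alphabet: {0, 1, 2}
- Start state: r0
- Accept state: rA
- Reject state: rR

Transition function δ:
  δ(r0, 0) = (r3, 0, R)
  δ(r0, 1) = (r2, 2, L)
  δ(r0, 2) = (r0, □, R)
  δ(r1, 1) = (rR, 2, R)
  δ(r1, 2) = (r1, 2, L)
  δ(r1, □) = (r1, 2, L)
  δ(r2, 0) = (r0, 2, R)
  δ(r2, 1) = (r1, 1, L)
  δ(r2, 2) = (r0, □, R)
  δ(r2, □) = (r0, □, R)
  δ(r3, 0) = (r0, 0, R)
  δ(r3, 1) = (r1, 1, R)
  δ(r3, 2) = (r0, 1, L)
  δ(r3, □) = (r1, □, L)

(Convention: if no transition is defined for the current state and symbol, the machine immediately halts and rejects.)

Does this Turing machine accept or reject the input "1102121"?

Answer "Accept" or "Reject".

Execution trace:
Initial: [r0]1102121
Step 1: δ(r0, 1) = (r2, 2, L) → [r2]□2102121
Step 2: δ(r2, □) = (r0, □, R) → □[r0]2102121
Step 3: δ(r0, 2) = (r0, □, R) → □□[r0]102121
Step 4: δ(r0, 1) = (r2, 2, L) → □[r2]□202121
Step 5: δ(r2, □) = (r0, □, R) → □□[r0]202121
Step 6: δ(r0, 2) = (r0, □, R) → □□□[r0]02121
Step 7: δ(r0, 0) = (r3, 0, R) → □□□0[r3]2121
Step 8: δ(r3, 2) = (r0, 1, L) → □□□[r0]01121
Step 9: δ(r0, 0) = (r3, 0, R) → □□□0[r3]1121
Step 10: δ(r3, 1) = (r1, 1, R) → □□□01[r1]121
Step 11: δ(r1, 1) = (rR, 2, R) → □□□012[rR]21

The machine reaches the reject state rR and halts.

Answer: Reject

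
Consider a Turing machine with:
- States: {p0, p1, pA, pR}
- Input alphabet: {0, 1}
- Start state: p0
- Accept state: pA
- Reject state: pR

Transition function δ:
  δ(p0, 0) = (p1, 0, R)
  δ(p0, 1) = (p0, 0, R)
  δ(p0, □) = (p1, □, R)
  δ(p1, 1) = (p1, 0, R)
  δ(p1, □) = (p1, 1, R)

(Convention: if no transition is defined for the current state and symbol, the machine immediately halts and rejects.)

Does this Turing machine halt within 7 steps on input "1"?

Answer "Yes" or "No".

Execution trace:
Initial: [p0]1
Step 1: δ(p0, 1) = (p0, 0, R) → 0[p0]□
Step 2: δ(p0, □) = (p1, □, R) → 0□[p1]□
Step 3: δ(p1, □) = (p1, 1, R) → 0□1[p1]□
Step 4: δ(p1, □) = (p1, 1, R) → 0□11[p1]□
Step 5: δ(p1, □) = (p1, 1, R) → 0□111[p1]□
Step 6: δ(p1, □) = (p1, 1, R) → 0□1111[p1]□
Step 7: δ(p1, □) = (p1, 1, R) → 0□11111[p1]□

The machine has not reached a halting state after 7 steps.
The machine did not halt within the 7-step bound.

Answer: No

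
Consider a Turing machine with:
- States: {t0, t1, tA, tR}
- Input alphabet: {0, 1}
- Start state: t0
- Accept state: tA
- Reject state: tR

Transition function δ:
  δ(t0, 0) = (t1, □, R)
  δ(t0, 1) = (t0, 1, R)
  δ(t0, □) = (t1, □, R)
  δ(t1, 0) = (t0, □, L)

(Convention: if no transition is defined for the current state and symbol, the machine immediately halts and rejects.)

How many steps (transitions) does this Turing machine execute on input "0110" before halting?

Execution trace:
Initial: [t0]0110
Step 1: δ(t0, 0) = (t1, □, R) → □[t1]110

No transition is defined for δ(t1, 1). By convention the machine halts and rejects.

The machine executed 1 step before halting.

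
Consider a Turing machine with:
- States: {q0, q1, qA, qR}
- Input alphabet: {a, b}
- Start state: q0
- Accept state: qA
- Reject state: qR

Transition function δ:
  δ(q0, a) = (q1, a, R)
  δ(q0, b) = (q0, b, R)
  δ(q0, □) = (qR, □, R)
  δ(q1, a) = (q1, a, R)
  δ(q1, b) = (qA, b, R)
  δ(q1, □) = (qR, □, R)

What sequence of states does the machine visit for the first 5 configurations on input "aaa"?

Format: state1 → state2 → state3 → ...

Execution trace:
Initial: [q0]aaa
Step 1: δ(q0, a) = (q1, a, R) → a[q1]aa
Step 2: δ(q1, a) = (q1, a, R) → aa[q1]a
Step 3: δ(q1, a) = (q1, a, R) → aaa[q1]□
Step 4: δ(q1, □) = (qR, □, R) → aaa□[qR]□

The machine reaches the reject state qR and halts.

State sequence: q0 → q1 → q1 → q1 → qR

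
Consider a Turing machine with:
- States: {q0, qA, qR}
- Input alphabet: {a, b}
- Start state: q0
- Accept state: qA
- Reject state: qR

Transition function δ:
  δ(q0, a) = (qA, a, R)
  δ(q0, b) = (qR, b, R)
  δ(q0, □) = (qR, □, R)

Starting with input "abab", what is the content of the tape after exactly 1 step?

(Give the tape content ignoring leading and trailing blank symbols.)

Execution trace:
Initial: [q0]abab
Step 1: δ(q0, a) = (qA, a, R) → a[qA]bab

The machine reaches the accept state qA and halts.

After 1 step, the tape (ignoring leading/trailing blanks) is: abab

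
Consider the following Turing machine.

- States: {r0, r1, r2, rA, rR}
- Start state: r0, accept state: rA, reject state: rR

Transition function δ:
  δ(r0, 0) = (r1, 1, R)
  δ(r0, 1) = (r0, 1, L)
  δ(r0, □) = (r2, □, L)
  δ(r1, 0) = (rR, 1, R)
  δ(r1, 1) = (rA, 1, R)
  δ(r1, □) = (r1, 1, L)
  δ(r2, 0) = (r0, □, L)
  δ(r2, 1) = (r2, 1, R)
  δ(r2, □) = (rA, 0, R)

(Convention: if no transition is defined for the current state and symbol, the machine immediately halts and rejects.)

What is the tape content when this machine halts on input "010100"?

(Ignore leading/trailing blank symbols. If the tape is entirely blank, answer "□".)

Execution trace:
Initial: [r0]010100
Step 1: δ(r0, 0) = (r1, 1, R) → 1[r1]10100
Step 2: δ(r1, 1) = (rA, 1, R) → 11[rA]0100

The machine reaches the accept state rA and halts.

Final tape (ignoring leading/trailing blanks): 110100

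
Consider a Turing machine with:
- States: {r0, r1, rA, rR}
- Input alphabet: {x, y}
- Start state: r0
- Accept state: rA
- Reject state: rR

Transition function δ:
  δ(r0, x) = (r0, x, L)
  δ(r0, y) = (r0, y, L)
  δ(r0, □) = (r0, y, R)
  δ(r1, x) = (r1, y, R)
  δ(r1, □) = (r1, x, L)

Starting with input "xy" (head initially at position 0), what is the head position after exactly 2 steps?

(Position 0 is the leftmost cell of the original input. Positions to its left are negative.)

Execution trace (head position shown):
Step 0: [r0]xy  (head at position 0)
Step 1: move left → [r0]□xy  (head at position -1)
Step 2: move right → y[r0]xy  (head at position 0)

After 2 steps, the head is at position 0.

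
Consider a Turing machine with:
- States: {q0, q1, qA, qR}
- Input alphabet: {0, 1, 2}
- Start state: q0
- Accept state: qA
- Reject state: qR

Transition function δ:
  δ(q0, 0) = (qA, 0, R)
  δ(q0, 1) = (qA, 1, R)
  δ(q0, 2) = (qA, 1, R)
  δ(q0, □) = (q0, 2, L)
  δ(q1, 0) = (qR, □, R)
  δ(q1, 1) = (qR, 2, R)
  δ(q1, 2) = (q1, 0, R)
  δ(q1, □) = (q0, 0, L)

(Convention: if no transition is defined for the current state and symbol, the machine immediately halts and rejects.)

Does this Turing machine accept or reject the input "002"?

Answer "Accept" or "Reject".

Execution trace:
Initial: [q0]002
Step 1: δ(q0, 0) = (qA, 0, R) → 0[qA]02

The machine reaches the accept state qA and halts.

Answer: Accept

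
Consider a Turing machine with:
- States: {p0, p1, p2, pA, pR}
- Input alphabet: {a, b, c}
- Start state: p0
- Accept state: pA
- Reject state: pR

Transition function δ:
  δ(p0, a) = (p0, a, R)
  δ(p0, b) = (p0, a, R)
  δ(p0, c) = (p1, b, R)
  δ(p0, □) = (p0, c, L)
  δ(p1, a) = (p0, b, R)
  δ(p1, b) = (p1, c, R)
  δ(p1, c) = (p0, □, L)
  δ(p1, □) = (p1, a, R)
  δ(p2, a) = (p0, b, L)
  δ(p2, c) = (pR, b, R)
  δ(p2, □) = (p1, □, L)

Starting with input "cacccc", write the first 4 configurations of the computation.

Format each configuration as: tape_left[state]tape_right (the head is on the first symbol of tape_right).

Transitions applied:
Step 1: δ(p0, c) = (p1, b, R)
Step 2: δ(p1, a) = (p0, b, R)
Step 3: δ(p0, c) = (p1, b, R)

The first 4 configurations are:
[p0]cacccc ⊢ b[p1]acccc ⊢ bb[p0]cccc ⊢ bbb[p1]ccc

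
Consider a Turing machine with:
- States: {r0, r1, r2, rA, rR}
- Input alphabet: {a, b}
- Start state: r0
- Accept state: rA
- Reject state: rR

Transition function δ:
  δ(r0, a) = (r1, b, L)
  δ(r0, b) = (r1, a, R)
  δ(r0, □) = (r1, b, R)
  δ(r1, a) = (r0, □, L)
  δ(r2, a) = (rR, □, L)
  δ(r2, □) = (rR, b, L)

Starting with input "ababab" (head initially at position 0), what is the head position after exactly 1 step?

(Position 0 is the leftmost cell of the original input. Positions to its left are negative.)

Execution trace (head position shown):
Step 0: [r0]ababab  (head at position 0)
Step 1: move left → [r1]□bbabab  (head at position -1)

After 1 step, the head is at position -1.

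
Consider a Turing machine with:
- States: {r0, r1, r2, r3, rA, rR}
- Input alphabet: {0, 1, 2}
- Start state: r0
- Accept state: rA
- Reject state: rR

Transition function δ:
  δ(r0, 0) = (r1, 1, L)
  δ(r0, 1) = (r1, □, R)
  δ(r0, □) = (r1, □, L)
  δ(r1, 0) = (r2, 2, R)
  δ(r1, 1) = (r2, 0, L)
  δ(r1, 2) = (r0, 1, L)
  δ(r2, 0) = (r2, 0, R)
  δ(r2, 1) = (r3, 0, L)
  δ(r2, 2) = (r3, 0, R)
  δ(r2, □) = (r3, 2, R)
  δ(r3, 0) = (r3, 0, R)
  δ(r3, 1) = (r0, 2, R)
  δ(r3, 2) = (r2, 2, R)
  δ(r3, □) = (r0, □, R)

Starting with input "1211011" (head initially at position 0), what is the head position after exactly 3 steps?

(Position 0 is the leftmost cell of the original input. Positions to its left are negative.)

Execution trace (head position shown):
Step 0: [r0]1211011  (head at position 0)
Step 1: move right → □[r1]211011  (head at position 1)
Step 2: move left → [r0]□111011  (head at position 0)
Step 3: move left → [r1]□□111011  (head at position -1)

After 3 steps, the head is at position -1.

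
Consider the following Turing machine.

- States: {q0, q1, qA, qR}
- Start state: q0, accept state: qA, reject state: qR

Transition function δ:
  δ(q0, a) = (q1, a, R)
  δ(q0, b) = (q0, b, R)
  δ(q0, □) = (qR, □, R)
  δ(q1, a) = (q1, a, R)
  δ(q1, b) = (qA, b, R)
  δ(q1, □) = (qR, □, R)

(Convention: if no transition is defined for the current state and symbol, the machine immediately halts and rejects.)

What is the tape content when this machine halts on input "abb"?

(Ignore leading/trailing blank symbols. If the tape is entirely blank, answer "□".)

Execution trace:
Initial: [q0]abb
Step 1: δ(q0, a) = (q1, a, R) → a[q1]bb
Step 2: δ(q1, b) = (qA, b, R) → ab[qA]b

The machine reaches the accept state qA and halts.

Final tape (ignoring leading/trailing blanks): abb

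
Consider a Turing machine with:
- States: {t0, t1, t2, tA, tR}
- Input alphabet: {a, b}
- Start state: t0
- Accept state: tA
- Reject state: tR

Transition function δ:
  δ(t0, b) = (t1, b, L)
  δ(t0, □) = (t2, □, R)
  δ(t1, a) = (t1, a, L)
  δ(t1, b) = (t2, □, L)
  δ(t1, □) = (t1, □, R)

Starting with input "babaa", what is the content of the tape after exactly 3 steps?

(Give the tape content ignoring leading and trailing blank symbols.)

Execution trace:
Initial: [t0]babaa
Step 1: δ(t0, b) = (t1, b, L) → [t1]□babaa
Step 2: δ(t1, □) = (t1, □, R) → □[t1]babaa
Step 3: δ(t1, b) = (t2, □, L) → [t2]□□abaa

No transition is defined for δ(t2, □). By convention the machine halts and rejects.

After 3 steps, the tape (ignoring leading/trailing blanks) is: abaa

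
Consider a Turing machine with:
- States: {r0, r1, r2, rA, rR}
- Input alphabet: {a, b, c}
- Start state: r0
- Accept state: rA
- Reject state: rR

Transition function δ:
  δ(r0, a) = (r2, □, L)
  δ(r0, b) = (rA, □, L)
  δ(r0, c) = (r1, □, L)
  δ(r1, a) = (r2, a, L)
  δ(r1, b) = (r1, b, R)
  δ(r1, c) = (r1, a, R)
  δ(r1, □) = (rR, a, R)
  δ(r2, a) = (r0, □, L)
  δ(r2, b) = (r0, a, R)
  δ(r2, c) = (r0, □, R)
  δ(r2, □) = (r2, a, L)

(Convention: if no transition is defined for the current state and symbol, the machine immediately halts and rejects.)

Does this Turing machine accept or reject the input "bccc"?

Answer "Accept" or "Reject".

Execution trace:
Initial: [r0]bccc
Step 1: δ(r0, b) = (rA, □, L) → [rA]□□ccc

The machine reaches the accept state rA and halts.

Answer: Accept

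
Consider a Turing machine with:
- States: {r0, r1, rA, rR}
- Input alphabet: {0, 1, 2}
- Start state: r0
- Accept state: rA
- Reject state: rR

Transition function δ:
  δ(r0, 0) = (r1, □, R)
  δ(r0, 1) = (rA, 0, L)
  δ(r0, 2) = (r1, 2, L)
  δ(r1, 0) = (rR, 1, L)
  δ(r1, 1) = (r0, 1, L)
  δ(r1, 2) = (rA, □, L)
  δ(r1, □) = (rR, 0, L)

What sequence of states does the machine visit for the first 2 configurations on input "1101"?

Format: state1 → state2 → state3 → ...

Execution trace:
Initial: [r0]1101
Step 1: δ(r0, 1) = (rA, 0, L) → [rA]□0101

The machine reaches the accept state rA and halts.

State sequence: r0 → rA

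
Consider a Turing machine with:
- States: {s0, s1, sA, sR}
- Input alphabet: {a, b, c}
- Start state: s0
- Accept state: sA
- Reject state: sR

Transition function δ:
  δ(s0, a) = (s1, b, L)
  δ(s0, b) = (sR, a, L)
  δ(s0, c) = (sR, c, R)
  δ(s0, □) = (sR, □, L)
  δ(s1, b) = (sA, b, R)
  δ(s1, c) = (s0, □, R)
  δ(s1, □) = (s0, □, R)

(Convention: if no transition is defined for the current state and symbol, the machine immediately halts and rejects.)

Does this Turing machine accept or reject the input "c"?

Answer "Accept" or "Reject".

Execution trace:
Initial: [s0]c
Step 1: δ(s0, c) = (sR, c, R) → c[sR]□

The machine reaches the reject state sR and halts.

Answer: Reject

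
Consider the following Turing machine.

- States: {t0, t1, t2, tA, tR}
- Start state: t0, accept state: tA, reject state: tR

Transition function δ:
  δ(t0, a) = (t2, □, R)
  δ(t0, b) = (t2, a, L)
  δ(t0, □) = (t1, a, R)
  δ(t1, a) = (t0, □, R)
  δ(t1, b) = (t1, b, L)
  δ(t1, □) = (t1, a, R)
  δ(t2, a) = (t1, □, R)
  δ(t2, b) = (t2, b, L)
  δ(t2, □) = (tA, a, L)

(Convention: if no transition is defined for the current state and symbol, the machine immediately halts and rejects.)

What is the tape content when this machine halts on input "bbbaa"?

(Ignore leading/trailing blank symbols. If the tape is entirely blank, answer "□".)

Execution trace:
Initial: [t0]bbbaa
Step 1: δ(t0, b) = (t2, a, L) → [t2]□abbaa
Step 2: δ(t2, □) = (tA, a, L) → [tA]□aabbaa

The machine reaches the accept state tA and halts.

Final tape (ignoring leading/trailing blanks): aabbaa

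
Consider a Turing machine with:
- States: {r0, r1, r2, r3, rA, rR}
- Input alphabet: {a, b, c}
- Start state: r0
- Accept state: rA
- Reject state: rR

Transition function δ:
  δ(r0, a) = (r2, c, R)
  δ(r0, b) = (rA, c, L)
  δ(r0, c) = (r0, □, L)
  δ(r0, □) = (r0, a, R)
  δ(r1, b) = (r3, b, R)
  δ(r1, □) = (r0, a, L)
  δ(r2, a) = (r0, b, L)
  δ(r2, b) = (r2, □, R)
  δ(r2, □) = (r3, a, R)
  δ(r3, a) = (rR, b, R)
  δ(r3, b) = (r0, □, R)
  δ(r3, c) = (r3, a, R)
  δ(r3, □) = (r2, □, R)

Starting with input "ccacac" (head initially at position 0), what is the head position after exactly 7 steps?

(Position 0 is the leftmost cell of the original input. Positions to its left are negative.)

Execution trace (head position shown):
Step 0: [r0]ccacac  (head at position 0)
Step 1: move left → [r0]□□cacac  (head at position -1)
Step 2: move right → a[r0]□cacac  (head at position 0)
Step 3: move right → aa[r0]cacac  (head at position 1)
Step 4: move left → a[r0]a□acac  (head at position 0)
Step 5: move right → ac[r2]□acac  (head at position 1)
Step 6: move right → aca[r3]acac  (head at position 2)
Step 7: move right → acab[rR]cac  (head at position 3)

After 7 steps, the head is at position 3.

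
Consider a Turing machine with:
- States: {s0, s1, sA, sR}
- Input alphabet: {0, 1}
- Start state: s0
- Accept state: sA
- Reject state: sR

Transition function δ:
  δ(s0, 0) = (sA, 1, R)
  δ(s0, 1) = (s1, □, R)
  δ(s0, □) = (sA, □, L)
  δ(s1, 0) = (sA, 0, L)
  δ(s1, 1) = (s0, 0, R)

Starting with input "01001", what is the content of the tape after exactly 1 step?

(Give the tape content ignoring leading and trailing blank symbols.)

Execution trace:
Initial: [s0]01001
Step 1: δ(s0, 0) = (sA, 1, R) → 1[sA]1001

The machine reaches the accept state sA and halts.

After 1 step, the tape (ignoring leading/trailing blanks) is: 11001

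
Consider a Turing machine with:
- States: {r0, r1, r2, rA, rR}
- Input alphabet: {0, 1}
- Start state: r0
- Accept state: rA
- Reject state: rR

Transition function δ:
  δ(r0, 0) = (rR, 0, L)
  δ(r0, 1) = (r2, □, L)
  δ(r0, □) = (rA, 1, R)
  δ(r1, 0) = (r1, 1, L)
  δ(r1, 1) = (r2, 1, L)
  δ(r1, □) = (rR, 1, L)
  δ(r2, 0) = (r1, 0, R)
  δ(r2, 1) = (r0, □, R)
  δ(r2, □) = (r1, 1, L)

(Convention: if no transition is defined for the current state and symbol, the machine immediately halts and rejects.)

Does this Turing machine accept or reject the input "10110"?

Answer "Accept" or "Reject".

Execution trace:
Initial: [r0]10110
Step 1: δ(r0, 1) = (r2, □, L) → [r2]□□0110
Step 2: δ(r2, □) = (r1, 1, L) → [r1]□1□0110
Step 3: δ(r1, □) = (rR, 1, L) → [rR]□11□0110

The machine reaches the reject state rR and halts.

Answer: Reject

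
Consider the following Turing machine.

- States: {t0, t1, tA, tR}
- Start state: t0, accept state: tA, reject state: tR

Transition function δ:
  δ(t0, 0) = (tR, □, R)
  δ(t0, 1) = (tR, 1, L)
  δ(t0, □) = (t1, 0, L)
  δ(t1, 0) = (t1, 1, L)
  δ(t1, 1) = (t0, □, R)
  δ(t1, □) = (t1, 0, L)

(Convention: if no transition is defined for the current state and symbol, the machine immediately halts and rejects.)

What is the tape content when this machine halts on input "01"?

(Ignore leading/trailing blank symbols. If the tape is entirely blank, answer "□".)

Execution trace:
Initial: [t0]01
Step 1: δ(t0, 0) = (tR, □, R) → □[tR]1

The machine reaches the reject state tR and halts.

Final tape (ignoring leading/trailing blanks): 1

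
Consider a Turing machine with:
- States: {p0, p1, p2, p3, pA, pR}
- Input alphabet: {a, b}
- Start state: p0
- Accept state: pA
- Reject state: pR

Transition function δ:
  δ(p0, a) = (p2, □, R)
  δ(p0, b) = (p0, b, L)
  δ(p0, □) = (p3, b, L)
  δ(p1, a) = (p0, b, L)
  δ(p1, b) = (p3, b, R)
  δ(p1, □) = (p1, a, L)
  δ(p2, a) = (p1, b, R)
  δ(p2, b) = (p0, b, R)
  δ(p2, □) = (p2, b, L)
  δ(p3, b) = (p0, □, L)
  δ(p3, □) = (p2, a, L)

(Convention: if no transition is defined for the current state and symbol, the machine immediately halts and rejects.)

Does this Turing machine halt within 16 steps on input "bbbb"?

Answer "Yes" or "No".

Execution trace:
Initial: [p0]bbbb
Step 1: δ(p0, b) = (p0, b, L) → [p0]□bbbb
Step 2: δ(p0, □) = (p3, b, L) → [p3]□bbbbb
Step 3: δ(p3, □) = (p2, a, L) → [p2]□abbbbb
Step 4: δ(p2, □) = (p2, b, L) → [p2]□babbbbb
Step 5: δ(p2, □) = (p2, b, L) → [p2]□bbabbbbb
Step 6: δ(p2, □) = (p2, b, L) → [p2]□bbbabbbbb
Step 7: δ(p2, □) = (p2, b, L) → [p2]□bbbbabbbbb
Step 8: δ(p2, □) = (p2, b, L) → [p2]□bbbbbabbbbb
Step 9: δ(p2, □) = (p2, b, L) → [p2]□bbbbbbabbbbb
Step 10: δ(p2, □) = (p2, b, L) → [p2]□bbbbbbbabbbbb
Step 11: δ(p2, □) = (p2, b, L) → [p2]□bbbbbbbbabbbbb
Step 12: δ(p2, □) = (p2, b, L) → [p2]□bbbbbbbbbabbbbb
Step 13: δ(p2, □) = (p2, b, L) → [p2]□bbbbbbbbbbabbbbb
Step 14: δ(p2, □) = (p2, b, L) → [p2]□bbbbbbbbbbbabbbbb
Step 15: δ(p2, □) = (p2, b, L) → [p2]□bbbbbbbbbbbbabbbbb
Step 16: δ(p2, □) = (p2, b, L) → [p2]□bbbbbbbbbbbbbabbbbb

The machine has not reached a halting state after 16 steps.
The machine did not halt within the 16-step bound.

Answer: No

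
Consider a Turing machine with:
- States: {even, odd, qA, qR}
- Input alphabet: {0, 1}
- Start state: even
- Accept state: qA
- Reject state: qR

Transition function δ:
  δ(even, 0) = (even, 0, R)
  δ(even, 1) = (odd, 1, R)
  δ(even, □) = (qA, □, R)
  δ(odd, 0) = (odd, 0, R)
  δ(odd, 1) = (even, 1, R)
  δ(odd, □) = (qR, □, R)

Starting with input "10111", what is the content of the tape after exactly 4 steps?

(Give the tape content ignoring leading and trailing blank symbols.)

Execution trace:
Initial: [even]10111
Step 1: δ(even, 1) = (odd, 1, R) → 1[odd]0111
Step 2: δ(odd, 0) = (odd, 0, R) → 10[odd]111
Step 3: δ(odd, 1) = (even, 1, R) → 101[even]11
Step 4: δ(even, 1) = (odd, 1, R) → 1011[odd]1

After 4 steps, the tape (ignoring leading/trailing blanks) is: 10111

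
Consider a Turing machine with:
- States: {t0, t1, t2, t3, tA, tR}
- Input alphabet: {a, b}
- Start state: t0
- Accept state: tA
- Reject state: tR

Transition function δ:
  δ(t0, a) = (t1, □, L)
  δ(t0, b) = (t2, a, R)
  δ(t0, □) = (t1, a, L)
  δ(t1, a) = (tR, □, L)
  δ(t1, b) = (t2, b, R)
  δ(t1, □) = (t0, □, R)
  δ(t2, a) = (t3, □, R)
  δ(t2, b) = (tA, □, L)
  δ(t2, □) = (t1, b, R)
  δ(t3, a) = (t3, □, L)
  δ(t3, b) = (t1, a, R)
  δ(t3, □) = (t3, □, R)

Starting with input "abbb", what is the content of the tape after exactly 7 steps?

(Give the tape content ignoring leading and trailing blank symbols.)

Execution trace:
Initial: [t0]abbb
Step 1: δ(t0, a) = (t1, □, L) → [t1]□□bbb
Step 2: δ(t1, □) = (t0, □, R) → □[t0]□bbb
Step 3: δ(t0, □) = (t1, a, L) → [t1]□abbb
Step 4: δ(t1, □) = (t0, □, R) → □[t0]abbb
Step 5: δ(t0, a) = (t1, □, L) → [t1]□□bbb
Step 6: δ(t1, □) = (t0, □, R) → □[t0]□bbb
Step 7: δ(t0, □) = (t1, a, L) → [t1]□abbb

After 7 steps, the tape (ignoring leading/trailing blanks) is: abbb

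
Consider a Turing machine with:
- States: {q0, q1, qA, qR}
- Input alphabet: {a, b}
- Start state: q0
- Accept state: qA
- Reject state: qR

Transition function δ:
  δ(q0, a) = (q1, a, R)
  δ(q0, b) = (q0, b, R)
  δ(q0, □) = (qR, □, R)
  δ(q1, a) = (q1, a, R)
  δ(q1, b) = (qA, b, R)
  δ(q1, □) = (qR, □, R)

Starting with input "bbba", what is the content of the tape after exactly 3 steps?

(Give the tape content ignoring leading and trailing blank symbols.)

Execution trace:
Initial: [q0]bbba
Step 1: δ(q0, b) = (q0, b, R) → b[q0]bba
Step 2: δ(q0, b) = (q0, b, R) → bb[q0]ba
Step 3: δ(q0, b) = (q0, b, R) → bbb[q0]a

After 3 steps, the tape (ignoring leading/trailing blanks) is: bbba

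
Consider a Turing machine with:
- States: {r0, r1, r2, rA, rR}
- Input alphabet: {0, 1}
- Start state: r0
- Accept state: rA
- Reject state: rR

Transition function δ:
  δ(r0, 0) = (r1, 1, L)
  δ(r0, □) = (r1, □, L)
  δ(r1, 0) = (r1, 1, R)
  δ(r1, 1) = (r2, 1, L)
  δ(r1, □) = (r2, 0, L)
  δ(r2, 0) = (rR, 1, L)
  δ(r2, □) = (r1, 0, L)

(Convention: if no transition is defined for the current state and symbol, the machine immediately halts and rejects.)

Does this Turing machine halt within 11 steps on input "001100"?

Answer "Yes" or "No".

Execution trace:
Initial: [r0]001100
Step 1: δ(r0, 0) = (r1, 1, L) → [r1]□101100
Step 2: δ(r1, □) = (r2, 0, L) → [r2]□0101100
Step 3: δ(r2, □) = (r1, 0, L) → [r1]□00101100
Step 4: δ(r1, □) = (r2, 0, L) → [r2]□000101100
Step 5: δ(r2, □) = (r1, 0, L) → [r1]□0000101100
Step 6: δ(r1, □) = (r2, 0, L) → [r2]□00000101100
Step 7: δ(r2, □) = (r1, 0, L) → [r1]□000000101100
Step 8: δ(r1, □) = (r2, 0, L) → [r2]□0000000101100
Step 9: δ(r2, □) = (r1, 0, L) → [r1]□00000000101100
Step 10: δ(r1, □) = (r2, 0, L) → [r2]□000000000101100
Step 11: δ(r2, □) = (r1, 0, L) → [r1]□0000000000101100

The machine has not reached a halting state after 11 steps.
The machine did not halt within the 11-step bound.

Answer: No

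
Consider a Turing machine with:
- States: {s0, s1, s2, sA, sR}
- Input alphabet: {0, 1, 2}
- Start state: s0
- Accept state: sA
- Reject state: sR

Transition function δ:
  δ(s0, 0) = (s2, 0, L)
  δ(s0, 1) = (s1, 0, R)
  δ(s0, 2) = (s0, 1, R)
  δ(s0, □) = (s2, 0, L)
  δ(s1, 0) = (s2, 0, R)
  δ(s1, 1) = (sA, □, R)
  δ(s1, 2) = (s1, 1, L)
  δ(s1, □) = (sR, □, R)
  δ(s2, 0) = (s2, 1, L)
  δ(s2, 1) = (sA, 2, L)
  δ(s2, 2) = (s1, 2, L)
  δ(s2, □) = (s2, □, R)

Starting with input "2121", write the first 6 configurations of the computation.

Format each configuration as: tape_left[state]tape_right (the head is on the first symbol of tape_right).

Transitions applied:
Step 1: δ(s0, 2) = (s0, 1, R)
Step 2: δ(s0, 1) = (s1, 0, R)
Step 3: δ(s1, 2) = (s1, 1, L)
Step 4: δ(s1, 0) = (s2, 0, R)
Step 5: δ(s2, 1) = (sA, 2, L)

The first 6 configurations are:
[s0]2121 ⊢ 1[s0]121 ⊢ 10[s1]21 ⊢ 1[s1]011 ⊢ 10[s2]11 ⊢ 1[sA]021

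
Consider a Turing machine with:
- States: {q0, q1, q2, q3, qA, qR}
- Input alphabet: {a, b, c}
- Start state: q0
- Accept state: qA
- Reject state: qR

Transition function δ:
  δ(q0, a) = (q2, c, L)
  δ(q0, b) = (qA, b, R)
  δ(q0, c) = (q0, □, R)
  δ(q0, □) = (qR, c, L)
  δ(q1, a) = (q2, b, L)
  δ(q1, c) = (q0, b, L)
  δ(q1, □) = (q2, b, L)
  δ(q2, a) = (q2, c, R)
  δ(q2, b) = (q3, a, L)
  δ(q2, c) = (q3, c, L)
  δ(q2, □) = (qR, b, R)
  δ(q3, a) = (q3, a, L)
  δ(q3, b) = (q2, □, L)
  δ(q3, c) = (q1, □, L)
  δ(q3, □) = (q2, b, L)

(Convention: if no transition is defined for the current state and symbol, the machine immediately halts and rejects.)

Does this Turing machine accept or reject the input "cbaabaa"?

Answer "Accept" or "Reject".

Execution trace:
Initial: [q0]cbaabaa
Step 1: δ(q0, c) = (q0, □, R) → □[q0]baabaa
Step 2: δ(q0, b) = (qA, b, R) → □b[qA]aabaa

The machine reaches the accept state qA and halts.

Answer: Accept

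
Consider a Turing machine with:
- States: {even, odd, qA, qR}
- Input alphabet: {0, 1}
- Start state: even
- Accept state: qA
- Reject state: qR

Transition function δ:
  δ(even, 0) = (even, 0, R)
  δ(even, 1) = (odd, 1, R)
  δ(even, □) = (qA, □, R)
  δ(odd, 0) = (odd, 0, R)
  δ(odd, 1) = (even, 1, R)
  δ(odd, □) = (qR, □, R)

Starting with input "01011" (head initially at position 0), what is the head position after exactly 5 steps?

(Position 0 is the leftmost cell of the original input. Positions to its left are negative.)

Execution trace (head position shown):
Step 0: [even]01011  (head at position 0)
Step 1: move right → 0[even]1011  (head at position 1)
Step 2: move right → 01[odd]011  (head at position 2)
Step 3: move right → 010[odd]11  (head at position 3)
Step 4: move right → 0101[even]1  (head at position 4)
Step 5: move right → 01011[odd]□  (head at position 5)

After 5 steps, the head is at position 5.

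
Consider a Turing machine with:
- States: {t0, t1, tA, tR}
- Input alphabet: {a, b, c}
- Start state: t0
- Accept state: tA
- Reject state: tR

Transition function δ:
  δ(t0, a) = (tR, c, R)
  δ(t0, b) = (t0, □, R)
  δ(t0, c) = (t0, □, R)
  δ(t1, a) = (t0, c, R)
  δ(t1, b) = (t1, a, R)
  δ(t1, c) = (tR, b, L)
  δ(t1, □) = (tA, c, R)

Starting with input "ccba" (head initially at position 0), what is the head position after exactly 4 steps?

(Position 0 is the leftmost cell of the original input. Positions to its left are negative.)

Execution trace (head position shown):
Step 0: [t0]ccba  (head at position 0)
Step 1: move right → □[t0]cba  (head at position 1)
Step 2: move right → □□[t0]ba  (head at position 2)
Step 3: move right → □□□[t0]a  (head at position 3)
Step 4: move right → □□□c[tR]□  (head at position 4)

After 4 steps, the head is at position 4.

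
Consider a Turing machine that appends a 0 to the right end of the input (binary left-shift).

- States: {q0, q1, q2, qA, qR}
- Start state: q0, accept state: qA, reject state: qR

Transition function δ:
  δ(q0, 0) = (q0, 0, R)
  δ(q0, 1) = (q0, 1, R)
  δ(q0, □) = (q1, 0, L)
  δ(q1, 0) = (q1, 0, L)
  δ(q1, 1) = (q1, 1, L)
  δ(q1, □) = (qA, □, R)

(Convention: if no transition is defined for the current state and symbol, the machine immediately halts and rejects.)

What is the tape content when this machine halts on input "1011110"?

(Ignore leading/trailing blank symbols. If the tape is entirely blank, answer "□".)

Execution trace:
Initial: [q0]1011110
Step 1: δ(q0, 1) = (q0, 1, R) → 1[q0]011110
Step 2: δ(q0, 0) = (q0, 0, R) → 10[q0]11110
Step 3: δ(q0, 1) = (q0, 1, R) → 101[q0]1110
Step 4: δ(q0, 1) = (q0, 1, R) → 1011[q0]110
Step 5: δ(q0, 1) = (q0, 1, R) → 10111[q0]10
Step 6: δ(q0, 1) = (q0, 1, R) → 101111[q0]0
Step 7: δ(q0, 0) = (q0, 0, R) → 1011110[q0]□
Step 8: δ(q0, □) = (q1, 0, L) → 101111[q1]00
Step 9: δ(q1, 0) = (q1, 0, L) → 10111[q1]100
Step 10: δ(q1, 1) = (q1, 1, L) → 1011[q1]1100
Step 11: δ(q1, 1) = (q1, 1, L) → 101[q1]11100
Step 12: δ(q1, 1) = (q1, 1, L) → 10[q1]111100
Step 13: δ(q1, 1) = (q1, 1, L) → 1[q1]0111100
Step 14: δ(q1, 0) = (q1, 0, L) → [q1]10111100
Step 15: δ(q1, 1) = (q1, 1, L) → [q1]□10111100
Step 16: δ(q1, □) = (qA, □, R) → □[qA]10111100

The machine reaches the accept state qA and halts.

Final tape (ignoring leading/trailing blanks): 10111100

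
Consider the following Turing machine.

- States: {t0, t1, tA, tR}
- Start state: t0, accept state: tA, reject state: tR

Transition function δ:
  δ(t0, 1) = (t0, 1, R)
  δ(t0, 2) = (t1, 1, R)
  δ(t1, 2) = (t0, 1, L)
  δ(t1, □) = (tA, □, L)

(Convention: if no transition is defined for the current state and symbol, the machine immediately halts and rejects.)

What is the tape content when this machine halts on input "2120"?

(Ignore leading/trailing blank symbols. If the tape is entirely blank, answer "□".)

Execution trace:
Initial: [t0]2120
Step 1: δ(t0, 2) = (t1, 1, R) → 1[t1]120

No transition is defined for δ(t1, 1). By convention the machine halts and rejects.

Final tape (ignoring leading/trailing blanks): 1120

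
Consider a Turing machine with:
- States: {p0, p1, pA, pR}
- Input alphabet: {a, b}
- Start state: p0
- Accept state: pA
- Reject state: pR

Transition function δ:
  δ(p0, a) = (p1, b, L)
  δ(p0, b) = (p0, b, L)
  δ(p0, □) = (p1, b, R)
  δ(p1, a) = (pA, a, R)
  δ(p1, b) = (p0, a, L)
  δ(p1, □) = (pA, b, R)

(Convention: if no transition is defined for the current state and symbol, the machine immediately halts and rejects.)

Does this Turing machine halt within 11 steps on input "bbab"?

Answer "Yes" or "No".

Execution trace:
Initial: [p0]bbab
Step 1: δ(p0, b) = (p0, b, L) → [p0]□bbab
Step 2: δ(p0, □) = (p1, b, R) → b[p1]bbab
Step 3: δ(p1, b) = (p0, a, L) → [p0]babab
Step 4: δ(p0, b) = (p0, b, L) → [p0]□babab
Step 5: δ(p0, □) = (p1, b, R) → b[p1]babab
Step 6: δ(p1, b) = (p0, a, L) → [p0]baabab
Step 7: δ(p0, b) = (p0, b, L) → [p0]□baabab
Step 8: δ(p0, □) = (p1, b, R) → b[p1]baabab
Step 9: δ(p1, b) = (p0, a, L) → [p0]baaabab
Step 10: δ(p0, b) = (p0, b, L) → [p0]□baaabab
Step 11: δ(p0, □) = (p1, b, R) → b[p1]baaabab

The machine has not reached a halting state after 11 steps.
The machine did not halt within the 11-step bound.

Answer: No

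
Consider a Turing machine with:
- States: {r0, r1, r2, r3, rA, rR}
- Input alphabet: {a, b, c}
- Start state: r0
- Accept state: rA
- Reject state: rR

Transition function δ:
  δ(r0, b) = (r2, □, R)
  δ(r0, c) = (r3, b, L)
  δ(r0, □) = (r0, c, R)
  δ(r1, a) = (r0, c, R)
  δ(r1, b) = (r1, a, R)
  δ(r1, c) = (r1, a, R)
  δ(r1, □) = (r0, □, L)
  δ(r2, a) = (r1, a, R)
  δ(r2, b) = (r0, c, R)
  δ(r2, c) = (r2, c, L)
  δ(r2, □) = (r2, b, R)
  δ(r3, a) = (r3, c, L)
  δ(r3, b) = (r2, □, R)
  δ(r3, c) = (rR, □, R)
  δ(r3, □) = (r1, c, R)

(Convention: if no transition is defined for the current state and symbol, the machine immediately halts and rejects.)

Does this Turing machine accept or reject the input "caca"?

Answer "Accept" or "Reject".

Execution trace:
Initial: [r0]caca
Step 1: δ(r0, c) = (r3, b, L) → [r3]□baca
Step 2: δ(r3, □) = (r1, c, R) → c[r1]baca
Step 3: δ(r1, b) = (r1, a, R) → ca[r1]aca
Step 4: δ(r1, a) = (r0, c, R) → cac[r0]ca
Step 5: δ(r0, c) = (r3, b, L) → ca[r3]cba
Step 6: δ(r3, c) = (rR, □, R) → ca□[rR]ba

The machine reaches the reject state rR and halts.

Answer: Reject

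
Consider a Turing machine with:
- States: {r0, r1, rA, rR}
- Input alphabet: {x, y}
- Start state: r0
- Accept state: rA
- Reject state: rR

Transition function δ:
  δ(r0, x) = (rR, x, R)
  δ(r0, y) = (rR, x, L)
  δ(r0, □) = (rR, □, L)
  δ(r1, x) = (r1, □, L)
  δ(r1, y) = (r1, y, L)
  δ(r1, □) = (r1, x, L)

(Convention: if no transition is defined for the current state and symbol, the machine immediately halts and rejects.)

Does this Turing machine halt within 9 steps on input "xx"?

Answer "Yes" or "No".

Execution trace:
Initial: [r0]xx
Step 1: δ(r0, x) = (rR, x, R) → x[rR]x

The machine reaches the reject state rR and halts.
The machine halted after 1 step (within the 9-step bound).

Answer: Yes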